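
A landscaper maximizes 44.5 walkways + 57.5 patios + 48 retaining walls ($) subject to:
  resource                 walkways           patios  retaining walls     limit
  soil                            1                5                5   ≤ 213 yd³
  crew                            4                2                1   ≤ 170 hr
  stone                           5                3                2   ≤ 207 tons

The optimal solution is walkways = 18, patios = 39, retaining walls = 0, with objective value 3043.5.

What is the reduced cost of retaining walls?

-2

At the optimum: soil uses 213 of 213 (binding); crew uses 150 of 170 (slack = 20); stone uses 207 of 207 (binding).
Slack constraints have shadow price 0 (complementary slackness).
Dual feasibility on the basic columns requires 1·y_soil + 5·y_stone = 44.5, 5·y_soil + 3·y_stone = 57.5.
This yields shadow prices y_soil = 7, y_stone = 7.5.
Reduced cost of retaining walls: c₃ − yᵀa₃ = 48 − (7·5 + 7.5·2) = 48 − 50 = -2.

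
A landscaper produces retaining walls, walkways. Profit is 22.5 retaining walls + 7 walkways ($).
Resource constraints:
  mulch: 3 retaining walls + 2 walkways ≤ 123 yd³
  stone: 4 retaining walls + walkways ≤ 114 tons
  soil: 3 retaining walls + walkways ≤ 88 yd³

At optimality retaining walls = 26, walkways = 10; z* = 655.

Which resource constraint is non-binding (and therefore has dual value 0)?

mulch

mulch: 98/123 (slack 25)
stone: 114/114 (binding)
soil: 88/88 (binding)
By complementary slackness, a constraint with positive slack has shadow price 0 → mulch.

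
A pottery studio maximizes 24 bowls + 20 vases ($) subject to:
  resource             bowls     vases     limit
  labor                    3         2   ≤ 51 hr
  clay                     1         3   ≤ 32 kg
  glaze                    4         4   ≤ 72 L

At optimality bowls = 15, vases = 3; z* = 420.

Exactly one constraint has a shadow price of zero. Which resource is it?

clay

labor: 51/51 (binding)
clay: 24/32 (slack 8)
glaze: 72/72 (binding)
By complementary slackness, a constraint with positive slack has shadow price 0 → clay.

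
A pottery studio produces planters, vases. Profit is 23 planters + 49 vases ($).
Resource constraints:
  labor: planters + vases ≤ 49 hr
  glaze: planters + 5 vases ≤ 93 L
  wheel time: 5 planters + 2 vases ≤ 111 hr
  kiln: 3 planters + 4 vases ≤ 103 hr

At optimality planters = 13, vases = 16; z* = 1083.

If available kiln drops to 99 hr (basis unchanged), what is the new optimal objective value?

1059

Binding: glaze and kiln. Non-binding: labor (20 unused), wheel time (14 unused).
Since labor, wheel time are not tight, their duals are 0.
From A_Bᵀ y = c: 1·y_glaze + 3·y_kiln = 23; 5·y_glaze + 4·y_kiln = 49.
→ y_glaze = 5 and y_kiln = 6.
Δz = y_kiln·Δb = 6 × (-4) = -24, so new z* = 1083 − 24 = 1059.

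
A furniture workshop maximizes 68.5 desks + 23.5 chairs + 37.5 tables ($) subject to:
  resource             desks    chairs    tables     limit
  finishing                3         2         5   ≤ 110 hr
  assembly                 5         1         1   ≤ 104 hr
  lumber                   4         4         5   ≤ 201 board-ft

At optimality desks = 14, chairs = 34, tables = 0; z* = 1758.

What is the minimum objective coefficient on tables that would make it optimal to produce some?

Binding: finishing and assembly. Non-binding: lumber (9 unused).
Since lumber is not tight, its dual is 0.
Dual feasibility on the basic columns requires 3·y_finishing + 5·y_assembly = 68.5, 2·y_finishing + 1·y_assembly = 23.5.
This yields shadow prices y_finishing = 7, y_assembly = 9.5.
tables enters the basis when its profit ≥ yᵀa₃ = 7·5 + 9.5·1 = 44.5.

44.5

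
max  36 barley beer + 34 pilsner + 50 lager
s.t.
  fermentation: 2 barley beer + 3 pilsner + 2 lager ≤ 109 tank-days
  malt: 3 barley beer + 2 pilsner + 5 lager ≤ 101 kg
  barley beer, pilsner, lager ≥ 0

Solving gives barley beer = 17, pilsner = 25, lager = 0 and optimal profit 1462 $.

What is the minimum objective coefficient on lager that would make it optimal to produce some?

52

Check each constraint at x*: fermentation 109/109 (tight); malt 101/101 (tight).
The binding rows give the dual system: 2·y_fermentation + 3·y_malt = 36 and 3·y_fermentation + 2·y_malt = 34.
Solving: y_fermentation = 6, y_malt = 8.
lager enters the basis when its profit ≥ yᵀa₃ = 6·2 + 8·5 = 52.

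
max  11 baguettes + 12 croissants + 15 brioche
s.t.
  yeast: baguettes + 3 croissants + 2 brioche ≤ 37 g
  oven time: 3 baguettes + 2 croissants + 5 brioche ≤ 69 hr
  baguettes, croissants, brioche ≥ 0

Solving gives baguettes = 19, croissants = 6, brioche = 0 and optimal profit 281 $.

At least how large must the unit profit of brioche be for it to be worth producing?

At the optimum: yeast uses 37 of 37 (binding); oven time uses 69 of 69 (binding).
From A_Bᵀ y = c: 1·y_yeast + 3·y_oven time = 11; 3·y_yeast + 2·y_oven time = 12.
→ y_yeast = 2 and y_oven time = 3.
brioche enters the basis when its profit ≥ yᵀa₃ = 2·2 + 3·5 = 19.

19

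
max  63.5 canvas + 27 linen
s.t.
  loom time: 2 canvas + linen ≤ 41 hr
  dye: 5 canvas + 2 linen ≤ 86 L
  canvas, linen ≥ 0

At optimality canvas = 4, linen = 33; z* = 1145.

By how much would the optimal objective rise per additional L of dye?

9.5

Both loom time and dye are binding at x*.
From A_Bᵀ y = c: 2·y_loom time + 5·y_dye = 63.5; 1·y_loom time + 2·y_dye = 27.
This yields shadow prices y_loom time = 8, y_dye = 9.5.
Shadow price of dye = 9.5.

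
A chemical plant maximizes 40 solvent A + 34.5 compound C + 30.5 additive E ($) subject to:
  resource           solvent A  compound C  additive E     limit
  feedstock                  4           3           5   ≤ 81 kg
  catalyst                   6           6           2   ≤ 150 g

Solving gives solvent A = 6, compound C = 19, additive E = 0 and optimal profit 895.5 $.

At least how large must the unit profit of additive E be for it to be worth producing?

Both feedstock and catalyst are binding at x*.
From A_Bᵀ y = c: 4·y_feedstock + 6·y_catalyst = 40; 3·y_feedstock + 6·y_catalyst = 34.5.
Solving: y_feedstock = 5.5, y_catalyst = 3.
additive E enters the basis when its profit ≥ yᵀa₃ = 5.5·5 + 3·2 = 33.5.

33.5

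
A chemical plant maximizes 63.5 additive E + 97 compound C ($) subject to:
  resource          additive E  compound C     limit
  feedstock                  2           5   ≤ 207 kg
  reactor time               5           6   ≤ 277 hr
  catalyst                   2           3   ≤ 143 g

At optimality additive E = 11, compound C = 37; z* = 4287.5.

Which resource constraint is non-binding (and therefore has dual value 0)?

catalyst

feedstock: 207/207 (binding)
reactor time: 277/277 (binding)
catalyst: 133/143 (slack 10)
By complementary slackness, a constraint with positive slack has shadow price 0 → catalyst.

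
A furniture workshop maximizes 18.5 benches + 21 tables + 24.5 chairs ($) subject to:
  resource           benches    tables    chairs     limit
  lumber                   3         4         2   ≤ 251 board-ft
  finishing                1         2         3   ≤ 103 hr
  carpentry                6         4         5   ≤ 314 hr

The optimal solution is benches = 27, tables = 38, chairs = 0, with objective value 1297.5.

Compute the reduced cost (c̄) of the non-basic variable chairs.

Binding: finishing and carpentry. Non-binding: lumber (18 unused).
Since lumber is not tight, its dual is 0.
Dual feasibility on the basic columns requires 1·y_finishing + 6·y_carpentry = 18.5, 2·y_finishing + 4·y_carpentry = 21.
Solving: y_finishing = 6.5, y_carpentry = 2.
Reduced cost of chairs: c₃ − yᵀa₃ = 24.5 − (6.5·3 + 2·5) = 24.5 − 29.5 = -5.

-5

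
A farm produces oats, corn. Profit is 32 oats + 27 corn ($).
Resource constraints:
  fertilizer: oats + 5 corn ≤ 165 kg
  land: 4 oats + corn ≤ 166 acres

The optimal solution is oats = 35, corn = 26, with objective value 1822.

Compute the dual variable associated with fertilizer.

4

At the optimum: fertilizer uses 165 of 165 (binding); land uses 166 of 166 (binding).
The binding rows give the dual system: 1·y_fertilizer + 4·y_land = 32 and 5·y_fertilizer + 1·y_land = 27.
This yields shadow prices y_fertilizer = 4, y_land = 7.
Shadow price of fertilizer = 4.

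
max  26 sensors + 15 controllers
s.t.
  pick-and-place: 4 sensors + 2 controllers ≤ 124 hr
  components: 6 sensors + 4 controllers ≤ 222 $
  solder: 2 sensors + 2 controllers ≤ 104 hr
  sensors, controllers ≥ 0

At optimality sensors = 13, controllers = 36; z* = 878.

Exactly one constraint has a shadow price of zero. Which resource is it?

pick-and-place: 124/124 (binding)
components: 222/222 (binding)
solder: 98/104 (slack 6)
By complementary slackness, a constraint with positive slack has shadow price 0 → solder.

solder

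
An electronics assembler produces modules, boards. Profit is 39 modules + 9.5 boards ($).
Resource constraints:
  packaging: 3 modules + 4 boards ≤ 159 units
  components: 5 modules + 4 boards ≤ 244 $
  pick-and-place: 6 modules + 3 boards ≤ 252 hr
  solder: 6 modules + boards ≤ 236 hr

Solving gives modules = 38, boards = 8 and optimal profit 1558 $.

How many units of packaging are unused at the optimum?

13

packaging used = 3·38 + 4·8 = 146; slack = 159 − 146 = 13.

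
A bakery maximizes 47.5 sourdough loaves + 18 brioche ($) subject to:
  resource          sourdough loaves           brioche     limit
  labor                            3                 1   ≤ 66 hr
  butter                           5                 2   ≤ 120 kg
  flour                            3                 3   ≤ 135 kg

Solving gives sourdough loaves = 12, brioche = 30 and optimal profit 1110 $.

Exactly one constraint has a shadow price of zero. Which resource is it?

labor: 66/66 (binding)
butter: 120/120 (binding)
flour: 126/135 (slack 9)
By complementary slackness, a constraint with positive slack has shadow price 0 → flour.

flour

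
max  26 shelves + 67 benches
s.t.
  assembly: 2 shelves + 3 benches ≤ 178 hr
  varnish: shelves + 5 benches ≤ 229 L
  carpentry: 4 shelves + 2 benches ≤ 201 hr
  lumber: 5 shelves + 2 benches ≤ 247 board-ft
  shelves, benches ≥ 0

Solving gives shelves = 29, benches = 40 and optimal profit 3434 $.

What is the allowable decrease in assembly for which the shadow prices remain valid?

40.6

Binding constraints: assembly, varnish. The basis is B = [[2,3],[1,5]] with det 7.
Per unit decrease in assembly, x* moves by d = (-0.7143, 0.1429).
The basis stays optimal until shelves reaches 0; allowable decrease = 40.6 hr.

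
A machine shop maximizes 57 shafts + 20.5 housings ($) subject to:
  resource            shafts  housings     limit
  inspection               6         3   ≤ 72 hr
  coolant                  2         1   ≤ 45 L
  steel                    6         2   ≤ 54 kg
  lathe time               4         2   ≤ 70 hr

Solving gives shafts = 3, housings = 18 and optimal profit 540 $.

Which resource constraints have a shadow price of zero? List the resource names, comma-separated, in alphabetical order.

inspection: 72/72 (binding)
coolant: 24/45 (slack 21)
steel: 54/54 (binding)
lathe time: 48/70 (slack 22)
By complementary slackness, a constraint with positive slack has shadow price 0 → coolant, lathe time.

coolant, lathe time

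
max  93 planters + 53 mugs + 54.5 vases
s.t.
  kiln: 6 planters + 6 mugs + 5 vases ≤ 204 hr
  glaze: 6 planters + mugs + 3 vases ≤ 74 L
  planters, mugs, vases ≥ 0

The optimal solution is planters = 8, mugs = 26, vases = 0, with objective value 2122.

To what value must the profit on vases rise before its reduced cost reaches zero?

61.5

At the optimum: kiln uses 204 of 204 (binding); glaze uses 74 of 74 (binding).
From A_Bᵀ y = c: 6·y_kiln + 6·y_glaze = 93; 6·y_kiln + 1·y_glaze = 53.
This yields shadow prices y_kiln = 7.5, y_glaze = 8.
vases enters the basis when its profit ≥ yᵀa₃ = 7.5·5 + 8·3 = 61.5.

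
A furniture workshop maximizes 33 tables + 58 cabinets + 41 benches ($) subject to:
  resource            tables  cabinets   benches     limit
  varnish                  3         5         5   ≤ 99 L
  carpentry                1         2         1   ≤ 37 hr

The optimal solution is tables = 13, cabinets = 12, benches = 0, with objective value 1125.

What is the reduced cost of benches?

Check each constraint at x*: varnish 99/99 (tight); carpentry 37/37 (tight).
The binding rows give the dual system: 3·y_varnish + 1·y_carpentry = 33 and 5·y_varnish + 2·y_carpentry = 58.
Solving: y_varnish = 8, y_carpentry = 9.
Reduced cost of benches: c₃ − yᵀa₃ = 41 − (8·5 + 9·1) = 41 − 49 = -8.

-8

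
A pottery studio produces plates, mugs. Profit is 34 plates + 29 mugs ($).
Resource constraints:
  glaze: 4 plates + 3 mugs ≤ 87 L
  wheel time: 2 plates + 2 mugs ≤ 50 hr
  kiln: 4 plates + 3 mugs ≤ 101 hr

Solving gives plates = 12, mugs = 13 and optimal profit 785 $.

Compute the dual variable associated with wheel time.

7

Check each constraint at x*: glaze 87/87 (tight); wheel time 50/50 (tight); kiln 87/101 (slack 14).
Since kiln is not tight, its dual is 0.
From A_Bᵀ y = c: 4·y_glaze + 2·y_wheel time = 34; 3·y_glaze + 2·y_wheel time = 29.
→ y_glaze = 5 and y_wheel time = 7.
Shadow price of wheel time = 7.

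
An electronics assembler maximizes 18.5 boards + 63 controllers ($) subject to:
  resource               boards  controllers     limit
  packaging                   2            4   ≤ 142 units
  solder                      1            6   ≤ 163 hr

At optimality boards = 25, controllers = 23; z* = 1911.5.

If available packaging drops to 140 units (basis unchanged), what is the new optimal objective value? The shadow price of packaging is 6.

1899.5

Δb = -2, so new z* = 1911.5 + (6)·(-2) = 1911.5 − 12 = 1899.5.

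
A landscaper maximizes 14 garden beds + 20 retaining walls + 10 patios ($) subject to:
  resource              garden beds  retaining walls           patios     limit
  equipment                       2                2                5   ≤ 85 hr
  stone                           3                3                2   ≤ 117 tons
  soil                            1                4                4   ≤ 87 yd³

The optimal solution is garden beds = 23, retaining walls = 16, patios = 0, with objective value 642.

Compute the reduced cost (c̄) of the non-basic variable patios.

-6

Check each constraint at x*: equipment 78/85 (slack 7); stone 117/117 (tight); soil 87/87 (tight).
Slack constraints have shadow price 0 (complementary slackness).
Dual feasibility on the basic columns requires 3·y_stone + 1·y_soil = 14, 3·y_stone + 4·y_soil = 20.
This yields shadow prices y_stone = 4, y_soil = 2.
Reduced cost of patios: c₃ − yᵀa₃ = 10 − (4·2 + 2·4) = 10 − 16 = -6.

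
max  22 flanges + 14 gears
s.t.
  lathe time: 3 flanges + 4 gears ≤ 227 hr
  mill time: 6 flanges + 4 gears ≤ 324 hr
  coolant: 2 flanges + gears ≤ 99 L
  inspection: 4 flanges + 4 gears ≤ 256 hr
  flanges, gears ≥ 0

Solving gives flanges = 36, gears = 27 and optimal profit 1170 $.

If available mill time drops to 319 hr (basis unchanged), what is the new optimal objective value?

Binding: mill time and coolant. Non-binding: lathe time (11 unused), inspection (4 unused).
Slack constraints have shadow price 0 (complementary slackness).
Dual feasibility on the basic columns requires 6·y_mill time + 2·y_coolant = 22, 4·y_mill time + 1·y_coolant = 14.
Solving: y_mill time = 3, y_coolant = 2.
Δz = y_mill time·Δb = 3 × (-5) = -15, so new z* = 1170 − 15 = 1155.

1155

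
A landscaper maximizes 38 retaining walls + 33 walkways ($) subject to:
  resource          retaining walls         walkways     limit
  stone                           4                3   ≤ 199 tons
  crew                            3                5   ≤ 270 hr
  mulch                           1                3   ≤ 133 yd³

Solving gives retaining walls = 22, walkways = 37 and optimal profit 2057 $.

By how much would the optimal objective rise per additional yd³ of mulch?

At the optimum: stone uses 199 of 199 (binding); crew uses 251 of 270 (slack = 19); mulch uses 133 of 133 (binding).
Slack constraints have shadow price 0 (complementary slackness).
Dual feasibility on the basic columns requires 4·y_stone + 1·y_mulch = 38, 3·y_stone + 3·y_mulch = 33.
This yields shadow prices y_stone = 9, y_mulch = 2.
Shadow price of mulch = 2.

2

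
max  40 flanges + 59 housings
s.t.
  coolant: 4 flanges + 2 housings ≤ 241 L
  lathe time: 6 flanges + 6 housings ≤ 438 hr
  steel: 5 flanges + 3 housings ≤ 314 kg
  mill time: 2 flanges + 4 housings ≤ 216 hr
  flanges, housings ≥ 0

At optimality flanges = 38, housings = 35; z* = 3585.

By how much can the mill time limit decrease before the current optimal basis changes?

19

Binding constraints: lathe time, mill time. The basis is B = [[6,6],[2,4]] with det 12.
Per unit decrease in mill time, x* moves by d = (0.5, -0.5).
The basis stays optimal until coolant becomes binding; allowable decrease = 19 hr.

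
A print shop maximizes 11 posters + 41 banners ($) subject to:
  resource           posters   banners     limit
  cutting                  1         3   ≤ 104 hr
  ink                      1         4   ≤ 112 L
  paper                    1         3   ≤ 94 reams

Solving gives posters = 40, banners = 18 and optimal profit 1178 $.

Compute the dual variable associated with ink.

8

At the optimum: cutting uses 94 of 104 (slack = 10); ink uses 112 of 112 (binding); paper uses 94 of 94 (binding).
Since cutting is not tight, its dual is 0.
From A_Bᵀ y = c: 1·y_ink + 1·y_paper = 11; 4·y_ink + 3·y_paper = 41.
This yields shadow prices y_ink = 8, y_paper = 3.
Shadow price of ink = 8.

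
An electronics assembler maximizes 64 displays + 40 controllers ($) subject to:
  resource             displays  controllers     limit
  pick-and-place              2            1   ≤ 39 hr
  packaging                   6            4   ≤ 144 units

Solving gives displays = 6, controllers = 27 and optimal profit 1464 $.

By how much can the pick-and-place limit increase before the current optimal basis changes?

9

Binding constraints: pick-and-place, packaging. The basis is B = [[2,1],[6,4]] with det 2.
Per unit increase in pick-and-place, x* moves by d = (2, -3).
The basis stays optimal until controllers reaches 0; allowable increase = 9 hr.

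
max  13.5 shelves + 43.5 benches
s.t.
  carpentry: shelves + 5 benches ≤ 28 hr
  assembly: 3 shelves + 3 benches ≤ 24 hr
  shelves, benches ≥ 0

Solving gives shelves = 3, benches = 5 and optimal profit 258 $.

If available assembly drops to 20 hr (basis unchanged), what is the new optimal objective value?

Both carpentry and assembly are binding at x*.
The binding rows give the dual system: 1·y_carpentry + 3·y_assembly = 13.5 and 5·y_carpentry + 3·y_assembly = 43.5.
Solving: y_carpentry = 7.5, y_assembly = 2.
Δz = y_assembly·Δb = 2 × (-4) = -8, so new z* = 258 − 8 = 250.

250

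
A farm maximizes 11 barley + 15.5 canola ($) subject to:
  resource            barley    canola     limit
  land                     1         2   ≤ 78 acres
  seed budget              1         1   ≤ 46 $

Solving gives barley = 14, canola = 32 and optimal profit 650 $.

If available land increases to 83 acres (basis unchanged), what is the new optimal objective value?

672.5

Check each constraint at x*: land 78/78 (tight); seed budget 46/46 (tight).
The binding rows give the dual system: 1·y_land + 1·y_seed budget = 11 and 2·y_land + 1·y_seed budget = 15.5.
Solving: y_land = 4.5, y_seed budget = 6.5.
Δz = y_land·Δb = 4.5 × (5) = 22.5, so new z* = 650 + 22.5 = 672.5.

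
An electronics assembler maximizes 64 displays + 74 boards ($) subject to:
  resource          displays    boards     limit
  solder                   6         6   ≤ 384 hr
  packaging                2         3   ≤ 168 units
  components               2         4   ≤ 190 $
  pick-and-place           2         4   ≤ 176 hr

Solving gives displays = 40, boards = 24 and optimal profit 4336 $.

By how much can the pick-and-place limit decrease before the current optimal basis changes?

48

Binding constraints: solder, pick-and-place. The basis is B = [[6,6],[2,4]] with det 12.
Per unit decrease in pick-and-place, x* moves by d = (0.5, -0.5).
The basis stays optimal until boards reaches 0; allowable decrease = 48 hr.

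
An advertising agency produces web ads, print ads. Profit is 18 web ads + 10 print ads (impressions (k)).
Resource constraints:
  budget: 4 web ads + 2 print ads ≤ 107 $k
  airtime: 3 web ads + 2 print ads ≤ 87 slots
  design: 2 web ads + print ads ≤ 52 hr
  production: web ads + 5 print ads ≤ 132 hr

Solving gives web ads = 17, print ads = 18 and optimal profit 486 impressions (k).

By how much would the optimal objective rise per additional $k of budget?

Check each constraint at x*: budget 104/107 (slack 3); airtime 87/87 (tight); design 52/52 (tight); production 107/132 (slack 25).
Slack constraints have shadow price 0 (complementary slackness).
From A_Bᵀ y = c: 3·y_airtime + 2·y_design = 18; 2·y_airtime + 1·y_design = 10.
→ y_airtime = 2 and y_design = 6.
Shadow price of budget = 0.

0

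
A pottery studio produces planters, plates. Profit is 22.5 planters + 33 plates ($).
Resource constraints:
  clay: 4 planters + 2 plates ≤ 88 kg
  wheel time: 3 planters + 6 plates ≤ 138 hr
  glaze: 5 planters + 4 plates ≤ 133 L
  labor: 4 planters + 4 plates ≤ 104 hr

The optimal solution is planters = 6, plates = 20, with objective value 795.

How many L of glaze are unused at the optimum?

23

glaze used = 5·6 + 4·20 = 110; slack = 133 − 110 = 23.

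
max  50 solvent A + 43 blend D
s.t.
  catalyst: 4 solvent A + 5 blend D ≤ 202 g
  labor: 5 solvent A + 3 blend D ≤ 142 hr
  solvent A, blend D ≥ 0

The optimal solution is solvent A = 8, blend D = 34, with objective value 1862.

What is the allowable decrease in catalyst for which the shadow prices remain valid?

Binding constraints: catalyst, labor. The basis is B = [[4,5],[5,3]] with det -13.
Per unit decrease in catalyst, x* moves by d = (0.2308, -0.3846).
The basis stays optimal until blend D reaches 0; allowable decrease = 88.4 g.

88.4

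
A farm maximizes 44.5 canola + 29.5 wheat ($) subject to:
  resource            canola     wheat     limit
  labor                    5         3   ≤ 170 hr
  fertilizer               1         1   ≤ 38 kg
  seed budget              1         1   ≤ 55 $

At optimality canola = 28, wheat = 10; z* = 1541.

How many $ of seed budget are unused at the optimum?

17

seed budget used = 1·28 + 1·10 = 38; slack = 55 − 38 = 17.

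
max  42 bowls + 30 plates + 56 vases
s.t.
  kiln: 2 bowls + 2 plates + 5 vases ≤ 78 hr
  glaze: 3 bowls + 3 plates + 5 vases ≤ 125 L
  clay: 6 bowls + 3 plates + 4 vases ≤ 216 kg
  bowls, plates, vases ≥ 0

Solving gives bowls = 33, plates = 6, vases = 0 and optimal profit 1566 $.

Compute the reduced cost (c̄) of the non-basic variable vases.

Check each constraint at x*: kiln 78/78 (tight); glaze 117/125 (slack 8); clay 216/216 (tight).
By complementary slackness, y = 0 for the non-binding constraint.
Dual feasibility on the basic columns requires 2·y_kiln + 6·y_clay = 42, 2·y_kiln + 3·y_clay = 30.
This yields shadow prices y_kiln = 9, y_clay = 4.
Reduced cost of vases: c₃ − yᵀa₃ = 56 − (9·5 + 4·4) = 56 − 61 = -5.

-5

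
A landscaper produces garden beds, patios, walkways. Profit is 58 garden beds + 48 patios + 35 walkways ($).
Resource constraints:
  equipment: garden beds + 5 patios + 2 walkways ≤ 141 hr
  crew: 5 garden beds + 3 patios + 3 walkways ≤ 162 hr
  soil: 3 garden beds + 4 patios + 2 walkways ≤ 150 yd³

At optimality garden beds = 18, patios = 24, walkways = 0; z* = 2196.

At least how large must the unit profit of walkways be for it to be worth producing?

36

Check each constraint at x*: equipment 138/141 (slack 3); crew 162/162 (tight); soil 150/150 (tight).
By complementary slackness, y = 0 for the non-binding constraint.
The binding rows give the dual system: 5·y_crew + 3·y_soil = 58 and 3·y_crew + 4·y_soil = 48.
This yields shadow prices y_crew = 8, y_soil = 6.
walkways enters the basis when its profit ≥ yᵀa₃ = 8·3 + 6·2 = 36.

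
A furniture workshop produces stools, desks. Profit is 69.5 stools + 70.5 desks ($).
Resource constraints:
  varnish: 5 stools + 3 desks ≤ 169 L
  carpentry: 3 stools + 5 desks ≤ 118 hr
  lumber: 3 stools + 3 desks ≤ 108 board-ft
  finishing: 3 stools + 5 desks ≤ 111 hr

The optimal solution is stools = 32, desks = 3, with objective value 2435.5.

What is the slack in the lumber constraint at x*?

3

lumber used = 3·32 + 3·3 = 105; slack = 108 − 105 = 3.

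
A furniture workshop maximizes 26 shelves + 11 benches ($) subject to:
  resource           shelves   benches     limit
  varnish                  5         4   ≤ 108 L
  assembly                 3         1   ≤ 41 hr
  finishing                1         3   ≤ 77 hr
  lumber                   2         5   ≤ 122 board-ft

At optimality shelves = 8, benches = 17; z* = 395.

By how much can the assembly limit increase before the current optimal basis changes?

Binding constraints: varnish, assembly. The basis is B = [[5,4],[3,1]] with det -7.
Per unit increase in assembly, x* moves by d = (0.5714, -0.7143).
The basis stays optimal until benches reaches 0; allowable increase = 23.8 hr.

23.8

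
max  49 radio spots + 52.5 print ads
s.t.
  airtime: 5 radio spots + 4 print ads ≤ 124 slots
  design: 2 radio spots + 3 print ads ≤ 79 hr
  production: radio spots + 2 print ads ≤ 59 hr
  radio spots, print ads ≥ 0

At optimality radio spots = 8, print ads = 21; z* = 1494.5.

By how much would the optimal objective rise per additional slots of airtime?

Check each constraint at x*: airtime 124/124 (tight); design 79/79 (tight); production 50/59 (slack 9).
Slack constraints have shadow price 0 (complementary slackness).
From A_Bᵀ y = c: 5·y_airtime + 2·y_design = 49; 4·y_airtime + 3·y_design = 52.5.
Solving: y_airtime = 6, y_design = 9.5.
Shadow price of airtime = 6.

6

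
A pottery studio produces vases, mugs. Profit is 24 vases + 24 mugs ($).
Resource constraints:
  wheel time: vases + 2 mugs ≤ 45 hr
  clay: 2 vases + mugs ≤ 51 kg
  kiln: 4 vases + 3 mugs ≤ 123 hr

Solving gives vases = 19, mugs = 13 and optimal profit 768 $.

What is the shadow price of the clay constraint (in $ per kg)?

8

Binding: wheel time and clay. Non-binding: kiln (8 unused).
Slack constraints have shadow price 0 (complementary slackness).
From A_Bᵀ y = c: 1·y_wheel time + 2·y_clay = 24; 2·y_wheel time + 1·y_clay = 24.
This yields shadow prices y_wheel time = 8, y_clay = 8.
Shadow price of clay = 8.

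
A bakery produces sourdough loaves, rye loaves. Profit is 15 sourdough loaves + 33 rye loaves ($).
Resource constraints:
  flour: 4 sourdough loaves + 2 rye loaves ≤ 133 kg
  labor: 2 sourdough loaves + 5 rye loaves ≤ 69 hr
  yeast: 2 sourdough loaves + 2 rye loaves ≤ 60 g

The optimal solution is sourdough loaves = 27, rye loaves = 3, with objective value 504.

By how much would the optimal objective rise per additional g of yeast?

1.5

Check each constraint at x*: flour 114/133 (slack 19); labor 69/69 (tight); yeast 60/60 (tight).
Slack constraints have shadow price 0 (complementary slackness).
Dual feasibility on the basic columns requires 2·y_labor + 2·y_yeast = 15, 5·y_labor + 2·y_yeast = 33.
→ y_labor = 6 and y_yeast = 1.5.
Shadow price of yeast = 1.5.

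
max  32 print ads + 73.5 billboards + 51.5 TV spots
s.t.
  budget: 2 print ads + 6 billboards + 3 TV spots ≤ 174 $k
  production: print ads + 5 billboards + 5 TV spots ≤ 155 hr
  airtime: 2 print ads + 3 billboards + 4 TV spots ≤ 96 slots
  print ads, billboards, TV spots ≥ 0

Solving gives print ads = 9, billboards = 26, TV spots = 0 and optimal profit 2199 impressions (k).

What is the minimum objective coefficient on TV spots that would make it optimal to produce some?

Check each constraint at x*: budget 174/174 (tight); production 139/155 (slack 16); airtime 96/96 (tight).
Slack constraints have shadow price 0 (complementary slackness).
The binding rows give the dual system: 2·y_budget + 2·y_airtime = 32 and 6·y_budget + 3·y_airtime = 73.5.
→ y_budget = 8.5 and y_airtime = 7.5.
TV spots enters the basis when its profit ≥ yᵀa₃ = 8.5·3 + 7.5·4 = 55.5.

55.5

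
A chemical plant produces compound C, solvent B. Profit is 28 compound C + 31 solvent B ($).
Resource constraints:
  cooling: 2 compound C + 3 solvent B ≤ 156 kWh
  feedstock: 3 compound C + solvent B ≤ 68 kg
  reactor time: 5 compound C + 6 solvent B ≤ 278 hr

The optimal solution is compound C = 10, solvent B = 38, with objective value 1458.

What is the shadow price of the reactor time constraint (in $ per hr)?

Binding: feedstock and reactor time. Non-binding: cooling (22 unused).
Slack constraints have shadow price 0 (complementary slackness).
The binding rows give the dual system: 3·y_feedstock + 5·y_reactor time = 28 and 1·y_feedstock + 6·y_reactor time = 31.
This yields shadow prices y_feedstock = 1, y_reactor time = 5.
Shadow price of reactor time = 5.

5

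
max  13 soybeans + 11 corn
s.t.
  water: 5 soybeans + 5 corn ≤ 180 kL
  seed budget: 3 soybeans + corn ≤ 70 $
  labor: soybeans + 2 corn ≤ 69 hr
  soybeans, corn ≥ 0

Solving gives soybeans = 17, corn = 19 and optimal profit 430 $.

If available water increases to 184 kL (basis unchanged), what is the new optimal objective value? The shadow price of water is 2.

438

Δb = 4, so new z* = 430 + (2)·(4) = 430 + 8 = 438.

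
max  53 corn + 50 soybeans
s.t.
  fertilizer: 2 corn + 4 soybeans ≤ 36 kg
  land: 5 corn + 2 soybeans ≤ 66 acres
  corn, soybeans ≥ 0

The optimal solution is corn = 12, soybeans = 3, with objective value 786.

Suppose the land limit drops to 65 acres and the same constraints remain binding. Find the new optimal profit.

At the optimum: fertilizer uses 36 of 36 (binding); land uses 66 of 66 (binding).
The binding rows give the dual system: 2·y_fertilizer + 5·y_land = 53 and 4·y_fertilizer + 2·y_land = 50.
This yields shadow prices y_fertilizer = 9, y_land = 7.
Δz = y_land·Δb = 7 × (-1) = -7, so new z* = 786 − 7 = 779.

779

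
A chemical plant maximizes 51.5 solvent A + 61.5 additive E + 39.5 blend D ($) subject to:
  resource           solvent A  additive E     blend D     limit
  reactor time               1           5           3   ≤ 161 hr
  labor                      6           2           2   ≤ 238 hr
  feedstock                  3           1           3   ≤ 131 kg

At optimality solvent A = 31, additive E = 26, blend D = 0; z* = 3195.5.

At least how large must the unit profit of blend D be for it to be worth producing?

42.5

Check each constraint at x*: reactor time 161/161 (tight); labor 238/238 (tight); feedstock 119/131 (slack 12).
By complementary slackness, y = 0 for the non-binding constraint.
Dual feasibility on the basic columns requires 1·y_reactor time + 6·y_labor = 51.5, 5·y_reactor time + 2·y_labor = 61.5.
This yields shadow prices y_reactor time = 9.5, y_labor = 7.
blend D enters the basis when its profit ≥ yᵀa₃ = 9.5·3 + 7·2 = 42.5.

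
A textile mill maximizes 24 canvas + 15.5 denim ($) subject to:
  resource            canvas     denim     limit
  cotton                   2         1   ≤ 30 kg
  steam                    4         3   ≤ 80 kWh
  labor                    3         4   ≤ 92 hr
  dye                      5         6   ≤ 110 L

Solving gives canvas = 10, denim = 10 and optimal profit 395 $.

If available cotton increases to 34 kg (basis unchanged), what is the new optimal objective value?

Binding: cotton and dye. Non-binding: steam (10 unused), labor (22 unused).
Since steam, labor are not tight, their duals are 0.
The binding rows give the dual system: 2·y_cotton + 5·y_dye = 24 and 1·y_cotton + 6·y_dye = 15.5.
Solving: y_cotton = 9.5, y_dye = 1.
Δz = y_cotton·Δb = 9.5 × (4) = 38, so new z* = 395 + 38 = 433.

433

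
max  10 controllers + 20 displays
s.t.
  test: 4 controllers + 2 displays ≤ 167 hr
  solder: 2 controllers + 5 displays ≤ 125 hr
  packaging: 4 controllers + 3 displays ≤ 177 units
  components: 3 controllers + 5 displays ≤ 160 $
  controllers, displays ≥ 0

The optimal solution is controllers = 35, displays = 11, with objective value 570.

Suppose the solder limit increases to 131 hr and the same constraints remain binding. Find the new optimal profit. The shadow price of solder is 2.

582

Δb = 6, so new z* = 570 + (2)·(6) = 570 + 12 = 582.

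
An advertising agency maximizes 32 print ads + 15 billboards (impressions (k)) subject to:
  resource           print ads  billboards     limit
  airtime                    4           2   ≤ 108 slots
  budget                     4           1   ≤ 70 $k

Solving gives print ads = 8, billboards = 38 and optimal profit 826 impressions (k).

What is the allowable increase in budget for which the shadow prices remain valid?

Binding constraints: airtime, budget. The basis is B = [[4,2],[4,1]] with det -4.
Per unit increase in budget, x* moves by d = (0.5, -1).
The basis stays optimal until billboards reaches 0; allowable increase = 38 $k.

38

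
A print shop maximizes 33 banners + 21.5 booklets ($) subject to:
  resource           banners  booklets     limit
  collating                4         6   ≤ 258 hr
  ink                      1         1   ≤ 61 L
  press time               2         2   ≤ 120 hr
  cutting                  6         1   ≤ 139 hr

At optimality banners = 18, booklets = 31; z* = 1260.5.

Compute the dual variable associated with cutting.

Binding: collating and cutting. Non-binding: ink (12 unused), press time (22 unused).
By complementary slackness, y = 0 for the non-binding constraints.
Dual feasibility on the basic columns requires 4·y_collating + 6·y_cutting = 33, 6·y_collating + 1·y_cutting = 21.5.
This yields shadow prices y_collating = 3, y_cutting = 3.5.
Shadow price of cutting = 3.5.

3.5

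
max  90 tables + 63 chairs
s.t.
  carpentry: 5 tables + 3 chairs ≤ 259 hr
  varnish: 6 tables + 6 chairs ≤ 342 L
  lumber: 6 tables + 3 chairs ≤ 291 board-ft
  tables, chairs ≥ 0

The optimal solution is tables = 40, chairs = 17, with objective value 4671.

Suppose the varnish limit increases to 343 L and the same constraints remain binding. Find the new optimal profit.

Binding: varnish and lumber. Non-binding: carpentry (8 unused).
By complementary slackness, y = 0 for the non-binding constraint.
The binding rows give the dual system: 6·y_varnish + 6·y_lumber = 90 and 6·y_varnish + 3·y_lumber = 63.
Solving: y_varnish = 6, y_lumber = 9.
Δz = y_varnish·Δb = 6 × (1) = 6, so new z* = 4671 + 6 = 4677.

4677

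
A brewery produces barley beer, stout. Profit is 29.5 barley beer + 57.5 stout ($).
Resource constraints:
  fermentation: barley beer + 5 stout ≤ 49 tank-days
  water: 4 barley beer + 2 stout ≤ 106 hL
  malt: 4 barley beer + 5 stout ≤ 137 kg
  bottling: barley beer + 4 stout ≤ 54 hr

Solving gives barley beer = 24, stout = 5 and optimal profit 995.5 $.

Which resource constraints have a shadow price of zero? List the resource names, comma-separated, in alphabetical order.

bottling, malt

fermentation: 49/49 (binding)
water: 106/106 (binding)
malt: 121/137 (slack 16)
bottling: 44/54 (slack 10)
By complementary slackness, a constraint with positive slack has shadow price 0 → bottling, malt.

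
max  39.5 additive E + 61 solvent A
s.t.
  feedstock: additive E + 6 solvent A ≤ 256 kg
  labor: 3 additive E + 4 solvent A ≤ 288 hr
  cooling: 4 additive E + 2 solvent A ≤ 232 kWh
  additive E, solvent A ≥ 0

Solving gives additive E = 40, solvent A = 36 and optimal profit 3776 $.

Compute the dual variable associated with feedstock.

Binding: feedstock and cooling. Non-binding: labor (24 unused).
Since labor is not tight, its dual is 0.
Dual feasibility on the basic columns requires 1·y_feedstock + 4·y_cooling = 39.5, 6·y_feedstock + 2·y_cooling = 61.
This yields shadow prices y_feedstock = 7.5, y_cooling = 8.
Shadow price of feedstock = 7.5.

7.5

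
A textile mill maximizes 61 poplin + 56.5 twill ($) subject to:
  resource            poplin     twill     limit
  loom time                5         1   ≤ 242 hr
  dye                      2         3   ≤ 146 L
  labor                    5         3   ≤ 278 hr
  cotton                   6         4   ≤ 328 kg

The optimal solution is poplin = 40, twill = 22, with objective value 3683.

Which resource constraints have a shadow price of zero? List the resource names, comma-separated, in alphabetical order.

loom time: 222/242 (slack 20)
dye: 146/146 (binding)
labor: 266/278 (slack 12)
cotton: 328/328 (binding)
By complementary slackness, a constraint with positive slack has shadow price 0 → labor, loom time.

labor, loom time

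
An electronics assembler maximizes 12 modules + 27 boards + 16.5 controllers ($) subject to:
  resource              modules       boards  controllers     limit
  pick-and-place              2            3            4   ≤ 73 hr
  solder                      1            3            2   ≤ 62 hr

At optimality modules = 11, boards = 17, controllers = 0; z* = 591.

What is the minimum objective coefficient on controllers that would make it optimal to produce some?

Check each constraint at x*: pick-and-place 73/73 (tight); solder 62/62 (tight).
From A_Bᵀ y = c: 2·y_pick-and-place + 1·y_solder = 12; 3·y_pick-and-place + 3·y_solder = 27.
Solving: y_pick-and-place = 3, y_solder = 6.
controllers enters the basis when its profit ≥ yᵀa₃ = 3·4 + 6·2 = 24.

24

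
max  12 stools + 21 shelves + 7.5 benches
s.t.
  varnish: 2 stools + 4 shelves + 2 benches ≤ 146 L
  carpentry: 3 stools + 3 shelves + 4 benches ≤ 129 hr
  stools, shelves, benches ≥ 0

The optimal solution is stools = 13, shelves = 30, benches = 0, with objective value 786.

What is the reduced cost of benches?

Check each constraint at x*: varnish 146/146 (tight); carpentry 129/129 (tight).
From A_Bᵀ y = c: 2·y_varnish + 3·y_carpentry = 12; 4·y_varnish + 3·y_carpentry = 21.
This yields shadow prices y_varnish = 4.5, y_carpentry = 1.
Reduced cost of benches: c₃ − yᵀa₃ = 7.5 − (4.5·2 + 1·4) = 7.5 − 13 = -5.5.

-5.5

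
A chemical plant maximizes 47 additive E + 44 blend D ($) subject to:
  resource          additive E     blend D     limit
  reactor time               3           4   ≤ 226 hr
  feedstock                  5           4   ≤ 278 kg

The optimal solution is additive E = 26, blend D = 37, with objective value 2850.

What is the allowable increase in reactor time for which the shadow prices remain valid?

Binding constraints: reactor time, feedstock. The basis is B = [[3,4],[5,4]] with det -8.
Per unit increase in reactor time, x* moves by d = (-0.5, 0.625).
The basis stays optimal until additive E reaches 0; allowable increase = 52 hr.

52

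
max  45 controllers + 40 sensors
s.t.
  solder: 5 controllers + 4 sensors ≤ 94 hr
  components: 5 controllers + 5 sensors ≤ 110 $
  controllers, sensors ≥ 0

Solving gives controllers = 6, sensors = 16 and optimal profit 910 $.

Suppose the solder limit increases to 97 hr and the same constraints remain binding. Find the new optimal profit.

At the optimum: solder uses 94 of 94 (binding); components uses 110 of 110 (binding).
From A_Bᵀ y = c: 5·y_solder + 5·y_components = 45; 4·y_solder + 5·y_components = 40.
→ y_solder = 5 and y_components = 4.
Δz = y_solder·Δb = 5 × (3) = 15, so new z* = 910 + 15 = 925.

925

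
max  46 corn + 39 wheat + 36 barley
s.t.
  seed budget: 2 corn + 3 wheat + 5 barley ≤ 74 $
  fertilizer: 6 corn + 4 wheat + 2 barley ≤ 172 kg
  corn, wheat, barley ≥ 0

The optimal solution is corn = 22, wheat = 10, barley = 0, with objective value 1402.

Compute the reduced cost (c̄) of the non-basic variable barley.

-1

Check each constraint at x*: seed budget 74/74 (tight); fertilizer 172/172 (tight).
Dual feasibility on the basic columns requires 2·y_seed budget + 6·y_fertilizer = 46, 3·y_seed budget + 4·y_fertilizer = 39.
This yields shadow prices y_seed budget = 5, y_fertilizer = 6.
Reduced cost of barley: c₃ − yᵀa₃ = 36 − (5·5 + 6·2) = 36 − 37 = -1.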